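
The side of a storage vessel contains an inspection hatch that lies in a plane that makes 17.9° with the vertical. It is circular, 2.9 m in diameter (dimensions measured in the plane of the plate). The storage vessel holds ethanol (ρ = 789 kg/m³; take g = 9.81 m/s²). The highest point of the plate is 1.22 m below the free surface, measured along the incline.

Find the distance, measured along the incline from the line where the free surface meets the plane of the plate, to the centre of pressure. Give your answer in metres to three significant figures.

γ = ρg = 789 × 9.81 / 1000 = 7.74009 kN/m³.
The plate makes 17.9° with the vertical, i.e. θ = 90° − 17.9° = 72.1° to the horizontal. Measuring y along the incline from the free-surface line, vertical depth h = y·sinθ with sinθ = 0.951594.
The centroid is at the centre, 1.45 m below the top of the plate, so y_c = 1.22 + 1.45 = 2.67 m and h_c = 2.67 × 0.951594 = 2.54076 m.
A = π(1.45)² = 6.6052 m².
Resultant F = γ·h_c·A = 7.74009 × 2.54076 × 6.6052 = 129.896 kN.
I_c = πr⁴/4 = π × 1.45⁴/4 = 3.47186 m⁴.
Centre of pressure: y_p = y_c + I_c/(y_c·A) = 2.67 + 3.47186/(2.67 × 6.6052) = 2.67 + 0.196863 = 2.86686 m along the plane.

y_p = 2.87 m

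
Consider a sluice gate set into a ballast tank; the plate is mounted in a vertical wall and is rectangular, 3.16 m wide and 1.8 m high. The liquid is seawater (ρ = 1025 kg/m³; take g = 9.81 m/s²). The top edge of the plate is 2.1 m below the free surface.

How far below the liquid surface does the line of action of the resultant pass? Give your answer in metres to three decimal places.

h_p = 3.090 m

γ = ρg = 1025 × 9.81 / 1000 = 10.05525 kN/m³.
The centroid lies 1.8/2 = 0.9 m below the top edge, so the centroid depth is h_c = 2.1 + 0.9 = 3 m.
A = 3.16 × 1.8 = 5.688 m².
Resultant F = γ·h_c·A = 10.05525 × 3 × 5.688 = 171.583 kN.
I_c = b·h³/12 = 3.16 × 1.8³/12 = 1.53576 m⁴.
Centre of pressure: y_p = y_c + I_c/(y_c·A) = 3 + 1.53576/(3 × 5.688) = 3 + 0.09 = 3.09 m along the plane.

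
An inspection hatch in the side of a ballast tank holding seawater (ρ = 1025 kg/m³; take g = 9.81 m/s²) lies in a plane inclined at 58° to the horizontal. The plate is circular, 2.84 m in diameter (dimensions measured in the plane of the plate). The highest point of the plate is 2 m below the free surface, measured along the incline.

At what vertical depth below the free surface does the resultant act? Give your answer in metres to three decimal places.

γ = ρg = 1025 × 9.81 / 1000 = 10.05525 kN/m³.
Let θ = 58° be the plate's angle to the horizontal; measure y along the incline from where the plane meets the free surface. Vertical depth h = y·sinθ with sinθ = 0.848048.
The centroid is at the centre, 1.42 m below the top of the plate, so y_c = 2 + 1.42 = 3.42 m and h_c = 3.42 × 0.848048 = 2.90032 m.
A = π(1.42)² = 6.33471 m².
Resultant F = γ·h_c·A = 10.05525 × 2.90032 × 6.33471 = 184.742 kN.
I_c = πr⁴/4 = π × 1.42⁴/4 = 3.19333 m⁴.
Centre of pressure: y_p = y_c + I_c/(y_c·A) = 3.42 + 3.19333/(3.42 × 6.33471) = 3.42 + 0.147398 = 3.5674 m along the plane.
Vertically, h_p = y_p·sinθ = 3.5674 × 0.848048 = 3.02533 m.

h_p = 3.025 m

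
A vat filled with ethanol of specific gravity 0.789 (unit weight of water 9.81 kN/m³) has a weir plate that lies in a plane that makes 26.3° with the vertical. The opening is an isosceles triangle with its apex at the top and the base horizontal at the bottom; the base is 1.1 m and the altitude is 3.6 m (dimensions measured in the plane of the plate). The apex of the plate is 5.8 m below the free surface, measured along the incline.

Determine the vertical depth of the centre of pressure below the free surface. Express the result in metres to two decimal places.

h_p = 7.43 m

γ = 0.789 × 9.81 = 7.74009 kN/m³.
The plate makes 26.3° with the vertical, i.e. θ = 90° − 26.3° = 63.7° to the horizontal. Measuring y along the incline from the free-surface line, vertical depth h = y·sinθ with sinθ = 0.896486.
With the apex up, the centroid sits 2h/3 = 2 × 3.6/3 = 2.4 m below the apex, so y_c = 5.8 + 2.4 = 8.2 m and h_c = 8.2 × 0.896486 = 7.35119 m.
A = ½ × 1.1 × 3.6 = 1.98 m².
Resultant F = γ·h_c·A = 7.74009 × 7.35119 × 1.98 = 112.66 kN.
I_c = b·h³/36 = 1.1 × 3.6³/36 = 1.4256 m⁴.
Centre of pressure: y_p = y_c + I_c/(y_c·A) = 8.2 + 1.4256/(8.2 × 1.98) = 8.2 + 0.0878049 = 8.2878 m along the plane.
Vertically, h_p = y_p·sinθ = 8.2878 × 0.896486 = 7.4299 m.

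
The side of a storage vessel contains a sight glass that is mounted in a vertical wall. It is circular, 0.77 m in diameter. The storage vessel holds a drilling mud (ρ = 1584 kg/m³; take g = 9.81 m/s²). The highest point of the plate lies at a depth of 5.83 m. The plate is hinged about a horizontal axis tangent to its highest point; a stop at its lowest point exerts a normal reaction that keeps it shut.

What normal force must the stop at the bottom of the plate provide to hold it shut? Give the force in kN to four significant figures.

P ≈ 22.83 kN

γ = ρg = 1584 × 9.81 / 1000 = 15.53904 kN/m³.
The centroid is at the centre, 0.385 m below the top of the plate, so the centroid depth is h_c = 5.83 + 0.385 = 6.215 m.
A = π(0.385)² = 0.465663 m².
Resultant F = γ·h_c·A = 15.53904 × 6.215 × 0.465663 = 44.9715 kN.
I_c = πr⁴/4 = π × 0.385⁴/4 = 0.0172557 m⁴.
Centre of pressure: y_p = y_c + I_c/(y_c·A) = 6.215 + 0.0172557/(6.215 × 0.465663) = 6.215 + 0.00596238 = 6.22096 m along the plane.
The resultant acts 0.385 + 0.00596238 = 0.390962 m (along the plate) below the hinge at the top edge, so the moment about the hinge is M = F × 0.390962 = 44.9715 × 0.390962 = 17.5821 kN·m.
A normal force at the bottom, 0.77 m from the hinge, must supply this moment: P = 17.5821/0.77 = 22.8339 kN.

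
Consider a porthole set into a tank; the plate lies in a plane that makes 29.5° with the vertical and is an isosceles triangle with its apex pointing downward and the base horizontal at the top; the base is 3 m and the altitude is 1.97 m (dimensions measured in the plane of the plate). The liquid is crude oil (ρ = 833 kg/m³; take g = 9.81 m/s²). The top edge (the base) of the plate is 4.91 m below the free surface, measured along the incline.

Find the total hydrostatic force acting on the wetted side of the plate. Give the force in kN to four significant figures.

γ = ρg = 833 × 9.81 / 1000 = 8.17173 kN/m³.
The plate makes 29.5° with the vertical, i.e. θ = 90° − 29.5° = 60.5° to the horizontal. Measuring y along the incline from the free-surface line, vertical depth h = y·sinθ with sinθ = 0.870356.
With the apex down, the centroid sits h/3 = 1.97/3 = 0.656667 m below the base (the top edge), so y_c = 4.91 + 0.656667 = 5.56667 m and h_c = 5.56667 × 0.870356 = 4.84498 m.
A = ½ × 3 × 1.97 = 2.955 m².
Resultant F = γ·h_c·A = 8.17173 × 4.84498 × 2.955 = 116.994 kN.

F ≈ 117.0 kN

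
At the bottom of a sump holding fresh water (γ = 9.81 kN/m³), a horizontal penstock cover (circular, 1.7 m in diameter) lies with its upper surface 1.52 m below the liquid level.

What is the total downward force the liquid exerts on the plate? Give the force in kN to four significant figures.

F ≈ 33.85 kN

γ = 9.81 kN/m³.
The plate is horizontal, so pressure is uniform at p = γ·h = 9.81 × 1.52 = 14.9112 kN/m².
A = π(0.85)² = 2.2698 m².
F = p·A = 14.9112 × 2.2698 = 33.8454 kN.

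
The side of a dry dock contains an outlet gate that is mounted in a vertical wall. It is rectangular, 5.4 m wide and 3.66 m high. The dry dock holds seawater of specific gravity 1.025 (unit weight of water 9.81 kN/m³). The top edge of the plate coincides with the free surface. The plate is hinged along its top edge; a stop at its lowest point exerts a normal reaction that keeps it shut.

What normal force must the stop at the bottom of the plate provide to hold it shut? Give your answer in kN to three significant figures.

P ≈ 242 kN

γ = 1.025 × 9.81 = 10.05525 kN/m³.
The centroid lies 3.66/2 = 1.83 m below the top edge, so the centroid depth is h_c = 1.83 m.
A = 5.4 × 3.66 = 19.764 m².
Resultant F = γ·h_c·A = 10.05525 × 1.83 × 19.764 = 363.679 kN.
I_c = b·h³/12 = 5.4 × 3.66³/12 = 22.0626 m⁴.
Centre of pressure: y_p = y_c + I_c/(y_c·A) = 1.83 + 22.0626/(1.83 × 19.764) = 1.83 + 0.610001 = 2.44 m along the plane.
The resultant acts 1.83 + 0.610001 = 2.44 m (along the plate) below the hinge at the top edge, so the moment about the hinge is M = F × 2.44 = 363.679 × 2.44 = 887.377 kN·m.
A normal force at the bottom, 3.66 m from the hinge, must supply this moment: P = 887.377/3.66 = 242.453 kN.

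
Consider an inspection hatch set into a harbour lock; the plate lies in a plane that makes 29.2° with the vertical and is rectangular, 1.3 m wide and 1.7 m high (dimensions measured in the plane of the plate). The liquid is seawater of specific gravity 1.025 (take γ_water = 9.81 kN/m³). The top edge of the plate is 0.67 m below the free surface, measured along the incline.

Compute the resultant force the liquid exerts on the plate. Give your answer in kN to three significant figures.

F ≈ 29.5 kN

γ = 1.025 × 9.81 = 10.05525 kN/m³.
The plate makes 29.2° with the vertical, i.e. θ = 90° − 29.2° = 60.8° to the horizontal. Measuring y along the incline from the free-surface line, vertical depth h = y·sinθ with sinθ = 0.872922.
The centroid lies 1.7/2 = 0.85 m below the top edge, so y_c = 0.67 + 0.85 = 1.52 m and h_c = 1.52 × 0.872922 = 1.32684 m.
A = 1.3 × 1.7 = 2.21 m².
Resultant F = γ·h_c·A = 10.05525 × 1.32684 × 2.21 = 29.4852 kN.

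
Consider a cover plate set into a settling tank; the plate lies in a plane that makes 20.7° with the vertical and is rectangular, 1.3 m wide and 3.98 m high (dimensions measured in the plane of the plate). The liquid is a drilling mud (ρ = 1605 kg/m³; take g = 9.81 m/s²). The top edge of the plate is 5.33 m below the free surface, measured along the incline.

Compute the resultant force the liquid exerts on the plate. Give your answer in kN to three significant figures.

F ≈ 558 kN

γ = ρg = 1605 × 9.81 / 1000 = 15.74505 kN/m³.
The plate makes 20.7° with the vertical, i.e. θ = 90° − 20.7° = 69.3° to the horizontal. Measuring y along the incline from the free-surface line, vertical depth h = y·sinθ with sinθ = 0.935444.
The centroid lies 3.98/2 = 1.99 m below the top edge, so y_c = 5.33 + 1.99 = 7.32 m and h_c = 7.32 × 0.935444 = 6.84745 m.
A = 1.3 × 3.98 = 5.174 m².
Resultant F = γ·h_c·A = 15.74505 × 6.84745 × 5.174 = 557.827 kN.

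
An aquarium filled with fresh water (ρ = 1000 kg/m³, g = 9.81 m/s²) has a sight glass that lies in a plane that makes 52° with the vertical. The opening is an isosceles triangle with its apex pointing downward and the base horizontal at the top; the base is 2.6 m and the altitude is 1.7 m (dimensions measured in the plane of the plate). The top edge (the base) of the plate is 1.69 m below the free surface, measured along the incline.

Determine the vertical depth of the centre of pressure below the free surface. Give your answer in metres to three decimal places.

h_p = 1.433 m

γ = ρg = 1000 × 9.81 = 9810 N/m³ = 9.81 kN/m³.
The plate makes 52° with the vertical, i.e. θ = 90° − 52° = 38° to the horizontal. Measuring y along the incline from the free-surface line, vertical depth h = y·sinθ with sinθ = 0.615661.
With the apex down, the centroid sits h/3 = 1.7/3 = 0.566667 m below the base (the top edge), so y_c = 1.69 + 0.566667 = 2.25667 m and h_c = 2.25667 × 0.615661 = 1.38934 m.
A = ½ × 2.6 × 1.7 = 2.21 m².
Resultant F = γ·h_c·A = 9.81 × 1.38934 × 2.21 = 30.121 kN.
I_c = b·h³/36 = 2.6 × 1.7³/36 = 0.354828 m⁴.
Centre of pressure: y_p = y_c + I_c/(y_c·A) = 2.25667 + 0.354828/(2.25667 × 2.21) = 2.25667 + 0.0711472 = 2.32782 m along the plane.
Vertically, h_p = y_p·sinθ = 2.32782 × 0.615661 = 1.43315 m.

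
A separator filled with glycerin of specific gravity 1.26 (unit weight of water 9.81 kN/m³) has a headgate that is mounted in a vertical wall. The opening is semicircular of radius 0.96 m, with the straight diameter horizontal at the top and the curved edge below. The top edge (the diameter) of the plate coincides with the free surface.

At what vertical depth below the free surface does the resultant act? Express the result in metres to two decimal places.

γ = 1.26 × 9.81 = 12.3606 kN/m³.
The centroid of a semicircle lies 4r/(3π) = 0.407437 m from the diameter, here below the top edge, so the centroid depth is h_c = 0.407437 m.
A = πr²/2 = π × 0.96²/2 = 1.44765 m².
Resultant F = γ·h_c·A = 12.3606 × 0.407437 × 1.44765 = 7.29061 kN.
I_c = (π/8 − 8/(9π))·r⁴ = 0.109757 × 0.96⁴ = 0.0932217 m⁴.
Centre of pressure: y_p = y_c + I_c/(y_c·A) = 0.407437 + 0.0932217/(0.407437 × 1.44765) = 0.407437 + 0.158049 = 0.565486 m along the plane.

h_p = 0.57 m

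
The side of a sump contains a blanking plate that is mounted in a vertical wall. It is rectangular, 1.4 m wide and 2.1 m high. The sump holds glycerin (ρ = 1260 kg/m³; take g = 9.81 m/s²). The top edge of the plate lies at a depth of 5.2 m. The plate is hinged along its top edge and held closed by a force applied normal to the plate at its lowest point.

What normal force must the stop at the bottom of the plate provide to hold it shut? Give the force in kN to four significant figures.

γ = ρg = 1260 × 9.81 / 1000 = 12.3606 kN/m³.
The centroid lies 2.1/2 = 1.05 m below the top edge, so the centroid depth is h_c = 5.2 + 1.05 = 6.25 m.
A = 1.4 × 2.1 = 2.94 m².
Resultant F = γ·h_c·A = 12.3606 × 6.25 × 2.94 = 227.126 kN.
I_c = b·h³/12 = 1.4 × 2.1³/12 = 1.08045 m⁴.
Centre of pressure: y_p = y_c + I_c/(y_c·A) = 6.25 + 1.08045/(6.25 × 2.94) = 6.25 + 0.0588 = 6.3088 m along the plane.
The resultant acts 1.05 + 0.0588 = 1.1088 m (along the plate) below the hinge at the top edge, so the moment about the hinge is M = F × 1.1088 = 227.126 × 1.1088 = 251.837 kN·m.
A normal force at the bottom, 2.1 m from the hinge, must supply this moment: P = 251.837/2.1 = 119.922 kN.

P ≈ 119.9 kN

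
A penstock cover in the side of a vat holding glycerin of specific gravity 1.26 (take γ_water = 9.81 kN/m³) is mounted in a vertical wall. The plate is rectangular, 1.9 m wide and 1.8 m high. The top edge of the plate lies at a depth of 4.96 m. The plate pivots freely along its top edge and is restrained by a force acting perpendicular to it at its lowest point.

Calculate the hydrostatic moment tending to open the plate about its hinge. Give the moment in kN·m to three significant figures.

M ≈ 234 kN·m

γ = 1.26 × 9.81 = 12.3606 kN/m³.
The centroid lies 1.8/2 = 0.9 m below the top edge, so the centroid depth is h_c = 4.96 + 0.9 = 5.86 m.
A = 1.9 × 1.8 = 3.42 m².
Resultant F = γ·h_c·A = 12.3606 × 5.86 × 3.42 = 247.721 kN.
I_c = b·h³/12 = 1.9 × 1.8³/12 = 0.9234 m⁴.
Centre of pressure: y_p = y_c + I_c/(y_c·A) = 5.86 + 0.9234/(5.86 × 3.42) = 5.86 + 0.0460751 = 5.90608 m along the plane.
The resultant acts 0.9 + 0.0460751 = 0.946075 m (along the plate) below the hinge at the top edge, so the moment about the hinge is M = F × 0.946075 = 247.721 × 0.946075 = 234.363 kN·m.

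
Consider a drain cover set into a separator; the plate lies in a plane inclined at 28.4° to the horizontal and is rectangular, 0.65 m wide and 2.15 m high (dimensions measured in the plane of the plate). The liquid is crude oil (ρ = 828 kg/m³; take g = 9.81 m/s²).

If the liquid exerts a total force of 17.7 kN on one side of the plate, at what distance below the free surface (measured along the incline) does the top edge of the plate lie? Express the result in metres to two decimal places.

γ = ρg = 828 × 9.81 / 1000 = 8.12268 kN/m³.
A = 0.65 × 2.15 = 1.3975 m².
From F = γ·h_c·A, the centroid depth is h_c = 17.7/(8.12268 × 1.3975) = 1.55927 m.
Let θ = 28.4° be the plate's angle to the horizontal; measure y along the incline from where the plane meets the free surface. Vertical depth h = y·sinθ with sinθ = 0.475624.
Along the incline, y_c = h_c/sinθ = 1.55927/0.475624 = 3.27837 m.
The centroid lies 2.15/2 = 1.075 m below the top edge, so the top edge sits at y_top = 3.27837 − 1.075 = 2.20337 m along the incline.

y_top ≈ 2.20 m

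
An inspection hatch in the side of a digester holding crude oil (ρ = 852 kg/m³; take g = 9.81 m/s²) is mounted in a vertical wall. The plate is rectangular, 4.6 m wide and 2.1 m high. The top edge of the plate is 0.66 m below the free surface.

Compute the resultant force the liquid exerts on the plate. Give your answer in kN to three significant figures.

γ = ρg = 852 × 9.81 / 1000 = 8.35812 kN/m³.
The centroid lies 2.1/2 = 1.05 m below the top edge, so the centroid depth is h_c = 0.66 + 1.05 = 1.71 m.
A = 4.6 × 2.1 = 9.66 m².
Resultant F = γ·h_c·A = 8.35812 × 1.71 × 9.66 = 138.064 kN.

F ≈ 138 kN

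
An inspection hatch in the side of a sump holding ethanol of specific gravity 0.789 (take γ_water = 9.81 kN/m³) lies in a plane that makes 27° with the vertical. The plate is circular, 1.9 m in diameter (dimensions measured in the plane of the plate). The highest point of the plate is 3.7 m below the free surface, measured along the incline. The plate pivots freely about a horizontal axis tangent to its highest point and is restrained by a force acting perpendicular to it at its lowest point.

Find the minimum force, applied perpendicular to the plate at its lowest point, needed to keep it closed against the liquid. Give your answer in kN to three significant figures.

γ = 0.789 × 9.81 = 7.74009 kN/m³.
The plate makes 27° with the vertical, i.e. θ = 90° − 27° = 63° to the horizontal. Measuring y along the incline from the free-surface line, vertical depth h = y·sinθ with sinθ = 0.891007.
The centroid is at the centre, 0.95 m below the top of the plate, so y_c = 3.7 + 0.95 = 4.65 m and h_c = 4.65 × 0.891007 = 4.14318 m.
A = π(0.95)² = 2.83529 m².
Resultant F = γ·h_c·A = 7.74009 × 4.14318 × 2.83529 = 90.9237 kN.
I_c = πr⁴/4 = π × 0.95⁴/4 = 0.639712 m⁴.
Centre of pressure: y_p = y_c + I_c/(y_c·A) = 4.65 + 0.639712/(4.65 × 2.83529) = 4.65 + 0.0485215 = 4.69852 m along the plane.
The resultant acts 0.95 + 0.0485215 = 0.998521 m (along the plate) below the hinge at the top edge, so the moment about the hinge is M = F × 0.998521 = 90.9237 × 0.998521 = 90.7892 kN·m.
A normal force at the bottom, 1.9 m from the hinge, must supply this moment: P = 90.7892/1.9 = 47.7838 kN.

P ≈ 47.8 kN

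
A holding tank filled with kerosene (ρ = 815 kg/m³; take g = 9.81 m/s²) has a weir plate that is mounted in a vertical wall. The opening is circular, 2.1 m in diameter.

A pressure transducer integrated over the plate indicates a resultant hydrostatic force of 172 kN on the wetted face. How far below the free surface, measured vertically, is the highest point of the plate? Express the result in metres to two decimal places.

γ = ρg = 815 × 9.81 / 1000 = 7.99515 kN/m³.
A = π(1.05)² = 3.46361 m².
From F = γ·h_c·A, the centroid depth is h_c = 172/(7.99515 × 3.46361) = 6.21116 m.
The centroid is at the centre, 1.05 m below the top of the plate, so the highest point sits at h_top = 6.21116 − 1.05 = 5.16116 m below the surface.

d_top ≈ 5.16 m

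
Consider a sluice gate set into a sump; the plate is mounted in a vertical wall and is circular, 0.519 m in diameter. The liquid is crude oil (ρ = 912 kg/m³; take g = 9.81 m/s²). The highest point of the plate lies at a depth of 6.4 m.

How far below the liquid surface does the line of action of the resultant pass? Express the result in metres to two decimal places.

h_p = 6.66 m

γ = ρg = 912 × 9.81 / 1000 = 8.94672 kN/m³.
The centroid is at the centre, 0.2595 m below the top of the plate, so the centroid depth is h_c = 6.4 + 0.2595 = 6.6595 m.
A = π(0.2595)² = 0.211556 m².
Resultant F = γ·h_c·A = 8.94672 × 6.6595 × 0.211556 = 12.6047 kN.
I_c = πr⁴/4 = π × 0.2595⁴/4 = 0.00356155 m⁴.
Centre of pressure: y_p = y_c + I_c/(y_c·A) = 6.6595 + 0.00356155/(6.6595 × 0.211556) = 6.6595 + 0.00252797 = 6.66203 m along the plane.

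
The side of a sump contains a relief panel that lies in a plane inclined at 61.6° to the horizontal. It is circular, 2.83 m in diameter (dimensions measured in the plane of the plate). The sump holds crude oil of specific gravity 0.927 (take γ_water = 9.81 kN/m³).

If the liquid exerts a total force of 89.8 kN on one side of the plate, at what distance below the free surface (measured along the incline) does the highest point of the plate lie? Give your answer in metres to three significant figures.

γ = 0.927 × 9.81 = 9.09387 kN/m³.
A = π(1.415)² = 6.29018 m².
From F = γ·h_c·A, the centroid depth is h_c = 89.8/(9.09387 × 6.29018) = 1.56987 m.
Let θ = 61.6° be the plate's angle to the horizontal; measure y along the incline from where the plane meets the free surface. Vertical depth h = y·sinθ with sinθ = 0.879649.
Along the incline, y_c = h_c/sinθ = 1.56987/0.879649 = 1.78466 m.
The centroid is at the centre, 1.415 m below the top of the plate, so the highest point sits at y_top = 1.78466 − 1.415 = 0.36966 m along the incline.

y_top ≈ 0.370 m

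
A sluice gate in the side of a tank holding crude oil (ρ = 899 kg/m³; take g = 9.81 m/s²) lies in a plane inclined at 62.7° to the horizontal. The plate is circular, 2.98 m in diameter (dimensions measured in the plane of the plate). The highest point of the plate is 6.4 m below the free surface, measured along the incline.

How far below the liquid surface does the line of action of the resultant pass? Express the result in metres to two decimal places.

h_p = 7.07 m

γ = ρg = 899 × 9.81 / 1000 = 8.81919 kN/m³.
Let θ = 62.7° be the plate's angle to the horizontal; measure y along the incline from where the plane meets the free surface. Vertical depth h = y·sinθ with sinθ = 0.888617.
The centroid is at the centre, 1.49 m below the top of the plate, so y_c = 6.4 + 1.49 = 7.89 m and h_c = 7.89 × 0.888617 = 7.01119 m.
A = π(1.49)² = 6.97465 m².
Resultant F = γ·h_c·A = 8.81919 × 7.01119 × 6.97465 = 431.264 kN.
I_c = πr⁴/4 = π × 1.49⁴/4 = 3.87111 m⁴.
Centre of pressure: y_p = y_c + I_c/(y_c·A) = 7.89 + 3.87111/(7.89 × 6.97465) = 7.89 + 0.0703455 = 7.96035 m along the plane.
Vertically, h_p = y_p·sinθ = 7.96035 × 0.888617 = 7.0737 m.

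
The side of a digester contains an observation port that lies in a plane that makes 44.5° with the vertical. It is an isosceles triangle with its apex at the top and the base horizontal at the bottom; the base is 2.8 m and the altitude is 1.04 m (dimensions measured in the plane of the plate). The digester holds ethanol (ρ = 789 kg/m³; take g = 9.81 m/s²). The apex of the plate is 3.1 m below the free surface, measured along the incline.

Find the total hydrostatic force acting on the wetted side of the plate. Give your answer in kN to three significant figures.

γ = ρg = 789 × 9.81 / 1000 = 7.74009 kN/m³.
The plate makes 44.5° with the vertical, i.e. θ = 90° − 44.5° = 45.5° to the horizontal. Measuring y along the incline from the free-surface line, vertical depth h = y·sinθ with sinθ = 0.713250.
With the apex up, the centroid sits 2h/3 = 2 × 1.04/3 = 0.693333 m below the apex, so y_c = 3.1 + 0.693333 = 3.79333 m and h_c = 3.79333 × 0.713250 = 2.70559 m.
A = ½ × 2.8 × 1.04 = 1.456 m².
Resultant F = γ·h_c·A = 7.74009 × 2.70559 × 1.456 = 30.4908 kN.

F ≈ 30.5 kN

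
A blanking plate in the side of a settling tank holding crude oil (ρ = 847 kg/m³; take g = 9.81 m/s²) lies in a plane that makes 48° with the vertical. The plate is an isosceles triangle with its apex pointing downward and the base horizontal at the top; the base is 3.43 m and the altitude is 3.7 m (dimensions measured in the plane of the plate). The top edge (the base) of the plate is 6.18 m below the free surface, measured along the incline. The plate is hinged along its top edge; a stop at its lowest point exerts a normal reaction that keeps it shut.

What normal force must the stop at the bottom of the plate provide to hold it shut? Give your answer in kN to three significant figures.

P ≈ 94.4 kN

γ = ρg = 847 × 9.81 / 1000 = 8.30907 kN/m³.
The plate makes 48° with the vertical, i.e. θ = 90° − 48° = 42° to the horizontal. Measuring y along the incline from the free-surface line, vertical depth h = y·sinθ with sinθ = 0.669131.
With the apex down, the centroid sits h/3 = 3.7/3 = 1.23333 m below the base (the top edge), so y_c = 6.18 + 1.23333 = 7.41333 m and h_c = 7.41333 × 0.669131 = 4.96049 m.
A = ½ × 3.43 × 3.7 = 6.3455 m².
Resultant F = γ·h_c·A = 8.30907 × 4.96049 × 6.3455 = 261.543 kN.
I_c = b·h³/36 = 3.43 × 3.7³/36 = 4.82611 m⁴.
Centre of pressure: y_p = y_c + I_c/(y_c·A) = 7.41333 + 4.82611/(7.41333 × 6.3455) = 7.41333 + 0.102593 = 7.51592 m along the plane.
The resultant acts 1.23333 + 0.102593 = 1.33592 m (along the plate) below the hinge at the top edge, so the moment about the hinge is M = F × 1.33592 = 261.543 × 1.33592 = 349.401 kN·m.
A normal force at the bottom, 3.7 m from the hinge, must supply this moment: P = 349.401/3.7 = 94.4327 kN.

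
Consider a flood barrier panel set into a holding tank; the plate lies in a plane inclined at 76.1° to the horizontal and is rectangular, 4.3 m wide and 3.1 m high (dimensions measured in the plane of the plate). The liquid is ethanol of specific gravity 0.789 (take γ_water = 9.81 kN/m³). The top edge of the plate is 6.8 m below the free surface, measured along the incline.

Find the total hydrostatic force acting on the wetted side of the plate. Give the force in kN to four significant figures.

F ≈ 836.3 kN

γ = 0.789 × 9.81 = 7.74009 kN/m³.
Let θ = 76.1° be the plate's angle to the horizontal; measure y along the incline from where the plane meets the free surface. Vertical depth h = y·sinθ with sinθ = 0.970716.
The centroid lies 3.1/2 = 1.55 m below the top edge, so y_c = 6.8 + 1.55 = 8.35 m and h_c = 8.35 × 0.970716 = 8.10548 m.
A = 4.3 × 3.1 = 13.33 m².
Resultant F = γ·h_c·A = 7.74009 × 8.10548 × 13.33 = 836.286 kN.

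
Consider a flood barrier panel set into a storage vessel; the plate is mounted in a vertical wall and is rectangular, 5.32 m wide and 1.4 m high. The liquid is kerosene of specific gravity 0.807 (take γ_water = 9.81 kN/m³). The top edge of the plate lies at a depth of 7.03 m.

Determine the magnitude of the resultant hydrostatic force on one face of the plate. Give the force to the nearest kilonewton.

γ = 0.807 × 9.81 = 7.91667 kN/m³.
The centroid lies 1.4/2 = 0.7 m below the top edge, so the centroid depth is h_c = 7.03 + 0.7 = 7.73 m.
A = 5.32 × 1.4 = 7.448 m².
Resultant F = γ·h_c·A = 7.91667 × 7.73 × 7.448 = 455.787 kN.

F ≈ 456 kN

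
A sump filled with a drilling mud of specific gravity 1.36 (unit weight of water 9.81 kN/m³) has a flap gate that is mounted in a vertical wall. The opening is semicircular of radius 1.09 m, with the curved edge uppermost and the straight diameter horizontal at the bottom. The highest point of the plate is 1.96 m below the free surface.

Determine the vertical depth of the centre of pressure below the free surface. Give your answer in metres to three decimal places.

γ = 1.36 × 9.81 = 13.3416 kN/m³.
The centroid lies 4r/(3π) = 0.46261 m above the diameter, so r − 4r/(3π) = 1.09 − 0.46261 = 0.62739 m below the topmost point, so the centroid depth is h_c = 1.96 + 0.62739 = 2.58739 m.
A = πr²/2 = π × 1.09²/2 = 1.86626 m².
Resultant F = γ·h_c·A = 13.3416 × 2.58739 × 1.86626 = 64.4232 kN.
I_c = (π/8 − 8/(9π))·r⁴ = 0.109757 × 1.09⁴ = 0.154931 m⁴.
Centre of pressure: y_p = y_c + I_c/(y_c·A) = 2.58739 + 0.154931/(2.58739 × 1.86626) = 2.58739 + 0.0320852 = 2.61948 m along the plane.

h_p = 2.619 m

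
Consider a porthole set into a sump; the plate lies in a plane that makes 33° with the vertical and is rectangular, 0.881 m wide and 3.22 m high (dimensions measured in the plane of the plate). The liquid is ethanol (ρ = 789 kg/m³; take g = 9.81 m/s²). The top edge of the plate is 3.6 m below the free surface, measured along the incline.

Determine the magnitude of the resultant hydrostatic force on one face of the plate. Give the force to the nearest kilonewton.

γ = ρg = 789 × 9.81 / 1000 = 7.74009 kN/m³.
The plate makes 33° with the vertical, i.e. θ = 90° − 33° = 57° to the horizontal. Measuring y along the incline from the free-surface line, vertical depth h = y·sinθ with sinθ = 0.838671.
The centroid lies 3.22/2 = 1.61 m below the top edge, so y_c = 3.6 + 1.61 = 5.21 m and h_c = 5.21 × 0.838671 = 4.36948 m.
A = 0.881 × 3.22 = 2.83682 m².
Resultant F = γ·h_c·A = 7.74009 × 4.36948 × 2.83682 = 95.9417 kN.

F ≈ 96 kN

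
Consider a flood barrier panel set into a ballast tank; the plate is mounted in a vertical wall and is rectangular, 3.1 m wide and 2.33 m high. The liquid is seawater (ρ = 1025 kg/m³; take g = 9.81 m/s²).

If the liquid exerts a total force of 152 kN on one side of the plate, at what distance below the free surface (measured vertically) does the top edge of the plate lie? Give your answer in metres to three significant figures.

γ = ρg = 1025 × 9.81 / 1000 = 10.05525 kN/m³.
A = 3.1 × 2.33 = 7.223 m².
From F = γ·h_c·A, the centroid depth is h_c = 152/(10.05525 × 7.223) = 2.09283 m.
The centroid lies 2.33/2 = 1.165 m below the top edge, so the top edge sits at h_top = 2.09283 − 1.165 = 0.92783 m below the surface.

d_top ≈ 0.928 m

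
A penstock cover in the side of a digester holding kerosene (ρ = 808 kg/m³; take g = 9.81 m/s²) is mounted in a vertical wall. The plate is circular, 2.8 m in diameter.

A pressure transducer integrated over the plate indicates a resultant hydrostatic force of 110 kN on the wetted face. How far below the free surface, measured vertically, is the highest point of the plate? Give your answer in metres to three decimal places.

γ = ρg = 808 × 9.81 / 1000 = 7.92648 kN/m³.
A = π(1.4)² = 6.15752 m².
From F = γ·h_c·A, the centroid depth is h_c = 110/(7.92648 × 6.15752) = 2.25375 m.
The centroid is at the centre, 1.4 m below the top of the plate, so the highest point sits at h_top = 2.25375 − 1.4 = 0.85375 m below the surface.

d_top ≈ 0.854 m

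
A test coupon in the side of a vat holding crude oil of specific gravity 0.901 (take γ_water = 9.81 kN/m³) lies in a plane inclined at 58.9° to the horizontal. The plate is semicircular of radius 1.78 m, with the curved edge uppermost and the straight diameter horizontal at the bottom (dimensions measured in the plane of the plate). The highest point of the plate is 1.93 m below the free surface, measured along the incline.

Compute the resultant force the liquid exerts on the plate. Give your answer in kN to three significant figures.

F ≈ 111 kN

γ = 0.901 × 9.81 = 8.83881 kN/m³.
Let θ = 58.9° be the plate's angle to the horizontal; measure y along the incline from where the plane meets the free surface. Vertical depth h = y·sinθ with sinθ = 0.856267.
The centroid lies 4r/(3π) = 0.755455 m above the diameter, so r − 4r/(3π) = 1.78 − 0.755455 = 1.02455 m below the topmost point, so y_c = 1.93 + 1.02455 = 2.95455 m and h_c = 2.95455 × 0.856267 = 2.52988 m.
A = πr²/2 = π × 1.78²/2 = 4.97691 m².
Resultant F = γ·h_c·A = 8.83881 × 2.52988 × 4.97691 = 111.289 kN.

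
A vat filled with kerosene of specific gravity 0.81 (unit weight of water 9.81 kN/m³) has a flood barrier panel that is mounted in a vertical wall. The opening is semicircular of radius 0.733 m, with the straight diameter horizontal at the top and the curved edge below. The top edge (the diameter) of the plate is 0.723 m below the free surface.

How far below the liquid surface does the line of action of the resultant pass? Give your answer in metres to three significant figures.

γ = 0.81 × 9.81 = 7.9461 kN/m³.
The centroid of a semicircle lies 4r/(3π) = 0.311095 m from the diameter, here below the top edge, so the centroid depth is h_c = 0.723 + 0.311095 = 1.03409 m.
A = πr²/2 = π × 0.733²/2 = 0.843972 m².
Resultant F = γ·h_c·A = 7.9461 × 1.03409 × 0.843972 = 6.9349 kN.
I_c = (π/8 − 8/(9π))·r⁴ = 0.109757 × 0.733⁴ = 0.0316846 m⁴.
Centre of pressure: y_p = y_c + I_c/(y_c·A) = 1.03409 + 0.0316846/(1.03409 × 0.843972) = 1.03409 + 0.0363046 = 1.07039 m along the plane.

h_p = 1.07 m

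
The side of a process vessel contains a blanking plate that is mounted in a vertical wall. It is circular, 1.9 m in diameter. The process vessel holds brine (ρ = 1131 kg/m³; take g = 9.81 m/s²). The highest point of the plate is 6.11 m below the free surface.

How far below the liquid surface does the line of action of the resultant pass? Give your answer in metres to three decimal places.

γ = ρg = 1131 × 9.81 / 1000 = 11.09511 kN/m³.
The centroid is at the centre, 0.95 m below the top of the plate, so the centroid depth is h_c = 6.11 + 0.95 = 7.06 m.
A = π(0.95)² = 2.83529 m².
Resultant F = γ·h_c·A = 11.09511 × 7.06 × 2.83529 = 222.092 kN.
I_c = πr⁴/4 = π × 0.95⁴/4 = 0.639712 m⁴.
Centre of pressure: y_p = y_c + I_c/(y_c·A) = 7.06 + 0.639712/(7.06 × 2.83529) = 7.06 + 0.0319582 = 7.09196 m along the plane.

h_p = 7.092 m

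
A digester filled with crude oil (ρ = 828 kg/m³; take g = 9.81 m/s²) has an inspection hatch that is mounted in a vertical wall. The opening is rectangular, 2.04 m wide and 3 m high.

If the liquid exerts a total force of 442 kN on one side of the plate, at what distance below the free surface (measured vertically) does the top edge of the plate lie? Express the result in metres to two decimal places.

d_top ≈ 7.39 m

γ = ρg = 828 × 9.81 / 1000 = 8.12268 kN/m³.
A = 2.04 × 3 = 6.12 m².
From F = γ·h_c·A, the centroid depth is h_c = 442/(8.12268 × 6.12) = 8.89143 m.
The centroid lies 3/2 = 1.5 m below the top edge, so the top edge sits at h_top = 8.89143 − 1.5 = 7.39143 m below the surface.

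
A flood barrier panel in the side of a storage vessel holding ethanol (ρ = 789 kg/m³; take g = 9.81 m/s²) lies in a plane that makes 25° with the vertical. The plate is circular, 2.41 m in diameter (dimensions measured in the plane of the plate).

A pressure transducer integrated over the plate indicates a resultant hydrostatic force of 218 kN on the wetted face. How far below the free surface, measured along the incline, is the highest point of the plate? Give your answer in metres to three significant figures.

γ = ρg = 789 × 9.81 / 1000 = 7.74009 kN/m³.
A = π(1.205)² = 4.56167 m².
From F = γ·h_c·A, the centroid depth is h_c = 218/(7.74009 × 4.56167) = 6.17428 m.
The plate makes 25° with the vertical, i.e. θ = 90° − 25° = 65° to the horizontal. Measuring y along the incline from the free-surface line, vertical depth h = y·sinθ with sinθ = 0.906308.
Along the incline, y_c = h_c/sinθ = 6.17428/0.906308 = 6.81256 m.
The centroid is at the centre, 1.205 m below the top of the plate, so the highest point sits at y_top = 6.81256 − 1.205 = 5.60756 m along the incline.

y_top ≈ 5.61 m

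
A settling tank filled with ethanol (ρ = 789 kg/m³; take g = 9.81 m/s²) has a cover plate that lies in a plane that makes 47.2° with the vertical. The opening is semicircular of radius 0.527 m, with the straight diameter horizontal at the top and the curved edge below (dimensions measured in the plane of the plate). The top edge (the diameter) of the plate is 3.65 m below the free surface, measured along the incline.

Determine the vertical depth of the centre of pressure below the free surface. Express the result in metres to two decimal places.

h_p = 2.64 m

γ = ρg = 789 × 9.81 / 1000 = 7.74009 kN/m³.
The plate makes 47.2° with the vertical, i.e. θ = 90° − 47.2° = 42.8° to the horizontal. Measuring y along the incline from the free-surface line, vertical depth h = y·sinθ with sinθ = 0.679441.
The centroid of a semicircle lies 4r/(3π) = 0.223666 m from the diameter, here below the top edge, so y_c = 3.65 + 0.223666 = 3.87367 m and h_c = 3.87367 × 0.679441 = 2.63193 m.
A = πr²/2 = π × 0.527²/2 = 0.436256 m².
Resultant F = γ·h_c·A = 7.74009 × 2.63193 × 0.436256 = 8.88713 kN.
I_c = (π/8 − 8/(9π))·r⁴ = 0.109757 × 0.527⁴ = 0.00846593 m⁴.
Centre of pressure: y_p = y_c + I_c/(y_c·A) = 3.87367 + 0.00846593/(3.87367 × 0.436256) = 3.87367 + 0.00500969 = 3.87868 m along the plane.
Vertically, h_p = y_p·sinθ = 3.87868 × 0.679441 = 2.63533 m.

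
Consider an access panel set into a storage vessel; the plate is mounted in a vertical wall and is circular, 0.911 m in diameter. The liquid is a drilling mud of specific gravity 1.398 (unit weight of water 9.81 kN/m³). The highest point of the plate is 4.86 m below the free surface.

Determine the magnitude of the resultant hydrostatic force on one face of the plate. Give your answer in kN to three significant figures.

γ = 1.398 × 9.81 = 13.71438 kN/m³.
The centroid is at the centre, 0.4555 m below the top of the plate, so the centroid depth is h_c = 4.86 + 0.4555 = 5.3155 m.
A = π(0.4555)² = 0.651818 m².
Resultant F = γ·h_c·A = 13.71438 × 5.3155 × 0.651818 = 47.5167 kN.

F ≈ 47.5 kN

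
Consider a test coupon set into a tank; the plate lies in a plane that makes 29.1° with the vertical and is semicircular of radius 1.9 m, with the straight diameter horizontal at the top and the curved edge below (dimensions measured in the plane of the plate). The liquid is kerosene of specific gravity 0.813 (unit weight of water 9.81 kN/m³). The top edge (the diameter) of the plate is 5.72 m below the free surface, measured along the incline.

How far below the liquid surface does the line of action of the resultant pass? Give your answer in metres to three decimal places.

γ = 0.813 × 9.81 = 7.97553 kN/m³.
The plate makes 29.1° with the vertical, i.e. θ = 90° − 29.1° = 60.9° to the horizontal. Measuring y along the incline from the free-surface line, vertical depth h = y·sinθ with sinθ = 0.873772.
The centroid of a semicircle lies 4r/(3π) = 0.806385 m from the diameter, here below the top edge, so y_c = 5.72 + 0.806385 = 6.52638 m and h_c = 6.52638 × 0.873772 = 5.70257 m.
A = πr²/2 = π × 1.9²/2 = 5.67057 m².
Resultant F = γ·h_c·A = 7.97553 × 5.70257 × 5.67057 = 257.903 kN.
I_c = (π/8 − 8/(9π))·r⁴ = 0.109757 × 1.9⁴ = 1.43036 m⁴.
Centre of pressure: y_p = y_c + I_c/(y_c·A) = 6.52638 + 1.43036/(6.52638 × 5.67057) = 6.52638 + 0.0386497 = 6.56503 m along the plane.
Vertically, h_p = y_p·sinθ = 6.56503 × 0.873772 = 5.73634 m.

h_p = 5.736 m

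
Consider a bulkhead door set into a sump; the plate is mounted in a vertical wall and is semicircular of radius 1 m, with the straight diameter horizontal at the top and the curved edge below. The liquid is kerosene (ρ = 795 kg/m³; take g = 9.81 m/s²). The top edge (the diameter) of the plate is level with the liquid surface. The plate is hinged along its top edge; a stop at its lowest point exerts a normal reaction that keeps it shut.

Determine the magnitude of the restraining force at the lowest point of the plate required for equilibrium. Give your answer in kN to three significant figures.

γ = ρg = 795 × 9.81 / 1000 = 7.79895 kN/m³.
The centroid of a semicircle lies 4r/(3π) = 0.424413 m from the diameter, here below the top edge, so the centroid depth is h_c = 0.424413 m.
A = πr²/2 = π × 1²/2 = 1.5708 m².
Resultant F = γ·h_c·A = 7.79895 × 0.424413 × 1.5708 = 5.19931 kN.
I_c = (π/8 − 8/(9π))·r⁴ = 0.109757 × 1⁴ = 0.109757 m⁴.
Centre of pressure: y_p = y_c + I_c/(y_c·A) = 0.424413 + 0.109757/(0.424413 × 1.5708) = 0.424413 + 0.164635 = 0.589048 m along the plane.
The resultant acts 0.424413 + 0.164635 = 0.589048 m (along the plate) below the hinge at the top edge, so the moment about the hinge is M = F × 0.589048 = 5.19931 × 0.589048 = 3.06264 kN·m.
A normal force at the bottom, 1 m from the hinge, must supply this moment: P = 3.06264/1 = 3.06264 kN.

P ≈ 3.06 kN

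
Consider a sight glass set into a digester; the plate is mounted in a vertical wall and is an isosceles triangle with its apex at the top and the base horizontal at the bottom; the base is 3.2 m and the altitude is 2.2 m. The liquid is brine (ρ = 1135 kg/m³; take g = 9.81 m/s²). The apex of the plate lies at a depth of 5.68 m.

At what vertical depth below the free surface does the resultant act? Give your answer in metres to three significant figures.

h_p = 7.18 m

γ = ρg = 1135 × 9.81 / 1000 = 11.13435 kN/m³.
With the apex up, the centroid sits 2h/3 = 2 × 2.2/3 = 1.46667 m below the apex, so the centroid depth is h_c = 5.68 + 1.46667 = 7.14667 m.
A = ½ × 3.2 × 2.2 = 3.52 m².
Resultant F = γ·h_c·A = 11.13435 × 7.14667 × 3.52 = 280.099 kN.
I_c = b·h³/36 = 3.2 × 2.2³/36 = 0.946489 m⁴.
Centre of pressure: y_p = y_c + I_c/(y_c·A) = 7.14667 + 0.946489/(7.14667 × 3.52) = 7.14667 + 0.0376244 = 7.18429 m along the plane.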